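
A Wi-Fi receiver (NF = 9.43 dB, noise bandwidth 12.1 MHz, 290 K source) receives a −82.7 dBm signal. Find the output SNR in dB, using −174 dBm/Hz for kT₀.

11.0 dB

Noise floor: N = −174 + 10 log₁₀(B) + NF
10 log₁₀(1.21×10⁷) = 70.83 dB
N = −174 + 70.83 + 9.43 = −93.74 dBm
SNR = P_sig − N = −82.7 − (−93.74) = 11.04 dB → 11.0 dB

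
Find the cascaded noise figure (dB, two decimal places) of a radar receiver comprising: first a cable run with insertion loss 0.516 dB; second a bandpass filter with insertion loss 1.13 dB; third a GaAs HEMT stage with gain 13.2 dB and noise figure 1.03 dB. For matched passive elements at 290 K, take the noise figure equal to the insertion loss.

Convert to linear (a loss of L dB is a gain of −L dB): F_i = 10^(NF_i/10), G_i = 10^(G_i,dB/10)
  Stage 1: F_1 = 10^(0.516/10) = 1.126, G_1 = 10^(−0.516/10) = 0.8880
  Stage 2: F_2 = 10^(1.13/10) = 1.297, G_2 = 10^(−1.13/10) = 0.7709
  Stage 3: F_3 = 10^(1.03/10) = 1.268, G_3 = 10^(13.2/10) = 20.89
Friis cascade:
  F = 1.126 + (1.297 − 1)/0.8880 + (1.268 − 1)/0.6845 = 1.852
NF = 10 log₁₀(1.852) = 2.68 dB

2.68 dB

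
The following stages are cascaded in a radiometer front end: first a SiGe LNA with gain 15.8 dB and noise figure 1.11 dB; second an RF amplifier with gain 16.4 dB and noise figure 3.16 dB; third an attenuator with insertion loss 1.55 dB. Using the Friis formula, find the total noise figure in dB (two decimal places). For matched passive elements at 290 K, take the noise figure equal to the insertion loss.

1.20 dB

Convert to linear (a loss of L dB is a gain of −L dB): F_i = 10^(NF_i/10), G_i = 10^(G_i,dB/10)
  Stage 1: F_1 = 10^(1.11/10) = 1.291, G_1 = 10^(15.8/10) = 38.02
  Stage 2: F_2 = 10^(3.16/10) = 2.070, G_2 = 10^(16.4/10) = 43.65
  Stage 3: F_3 = 10^(1.55/10) = 1.429, G_3 = 10^(−1.55/10) = 0.6998
Friis cascade:
  F = 1.291 + (2.070 − 1)/38.02 + (1.429 − 1)/1660 = 1.320
NF = 10 log₁₀(1.320) = 1.20 dB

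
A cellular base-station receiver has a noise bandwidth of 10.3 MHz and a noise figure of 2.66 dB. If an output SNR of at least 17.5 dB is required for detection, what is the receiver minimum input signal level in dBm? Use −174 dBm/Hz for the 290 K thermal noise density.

Sensitivity = −174 + 10 log₁₀(B) + NF + SNR_min
= −174 + 70.13 + 2.66 + 17.5
= −83.71 dBm → −83.7 dBm

−83.7 dBm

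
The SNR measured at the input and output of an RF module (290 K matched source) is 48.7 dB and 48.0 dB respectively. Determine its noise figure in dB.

0.7 dB

NF (dB) = SNR_in(dB) − SNR_out(dB) when the source is at T₀
NF = 48.7 − 48.0 = 0.7 dB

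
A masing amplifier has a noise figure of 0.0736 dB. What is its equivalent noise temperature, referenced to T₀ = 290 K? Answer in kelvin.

4.96 K

F = 10^(0.0736/10) = 1.01709
T_e = (F − 1)·T₀ = (1.01709 − 1) × 290 = 4.96 K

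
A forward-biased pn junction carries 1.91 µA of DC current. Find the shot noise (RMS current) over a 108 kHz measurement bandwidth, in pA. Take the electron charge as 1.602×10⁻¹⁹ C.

257 pA

I_n = √(2qI·B)
2qI·B = 2 × 1.602×10⁻¹⁹ × 1.91×10⁻⁶ × 1.08×10⁵ = 6.61×10⁻²⁰ A²
I_n = √(6.61×10⁻²⁰) = 2.57×10⁻¹⁰ A = 257 pA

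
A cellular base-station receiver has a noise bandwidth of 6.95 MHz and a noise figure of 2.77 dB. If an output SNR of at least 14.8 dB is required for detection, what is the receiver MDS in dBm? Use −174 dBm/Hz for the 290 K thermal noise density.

Sensitivity = −174 + 10 log₁₀(B) + NF + SNR_min
= −174 + 68.42 + 2.77 + 14.8
= −88.01 dBm → −88.0 dBm

−88.0 dBm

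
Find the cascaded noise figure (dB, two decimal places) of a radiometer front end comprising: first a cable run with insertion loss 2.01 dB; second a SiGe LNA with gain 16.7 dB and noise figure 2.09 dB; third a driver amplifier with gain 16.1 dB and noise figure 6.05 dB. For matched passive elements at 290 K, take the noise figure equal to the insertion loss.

Convert to linear (a loss of L dB is a gain of −L dB): F_i = 10^(NF_i/10), G_i = 10^(G_i,dB/10)
  Stage 1: F_1 = 10^(2.01/10) = 1.589, G_1 = 10^(−2.01/10) = 0.6295
  Stage 2: F_2 = 10^(2.09/10) = 1.618, G_2 = 10^(16.7/10) = 46.77
  Stage 3: F_3 = 10^(6.05/10) = 4.027, G_3 = 10^(16.1/10) = 40.74
Friis cascade:
  F = 1.589 + (1.618 − 1)/0.6295 + (4.027 − 1)/29.44 = 2.673
NF = 10 log₁₀(2.673) = 4.27 dB

4.27 dB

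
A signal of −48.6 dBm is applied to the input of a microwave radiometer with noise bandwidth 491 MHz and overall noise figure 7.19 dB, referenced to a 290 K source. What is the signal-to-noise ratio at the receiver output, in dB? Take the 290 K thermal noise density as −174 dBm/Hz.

Noise floor: N = −174 + 10 log₁₀(B) + NF
10 log₁₀(4.91×10⁸) = 86.91 dB
N = −174 + 86.91 + 7.19 = −79.90 dBm
SNR = P_sig − N = −48.6 − (−79.90) = 31.30 dB → 31.3 dB

31.3 dB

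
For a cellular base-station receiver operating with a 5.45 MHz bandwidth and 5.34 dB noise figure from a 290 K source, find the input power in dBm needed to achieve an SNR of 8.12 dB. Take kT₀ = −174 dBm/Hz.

Sensitivity = −174 + 10 log₁₀(B) + NF + SNR_min
= −174 + 67.36 + 5.34 + 8.12
= −93.18 dBm → −93.2 dBm

−93.2 dBm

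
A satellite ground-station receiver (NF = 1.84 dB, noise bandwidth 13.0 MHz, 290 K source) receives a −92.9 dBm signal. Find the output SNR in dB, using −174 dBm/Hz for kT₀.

Noise floor: N = −174 + 10 log₁₀(B) + NF
10 log₁₀(1.30×10⁷) = 71.14 dB
N = −174 + 71.14 + 1.84 = −101.02 dBm
SNR = P_sig − N = −92.9 − (−101.02) = 8.12 dB → 8.1 dB

8.1 dB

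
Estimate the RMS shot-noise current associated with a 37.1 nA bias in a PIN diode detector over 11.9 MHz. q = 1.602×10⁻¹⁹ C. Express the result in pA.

I_n = √(2qI·B)
2qI·B = 2 × 1.602×10⁻¹⁹ × 3.71×10⁻⁸ × 1.19×10⁷ = 1.41×10⁻¹⁹ A²
I_n = √(1.41×10⁻¹⁹) = 3.76×10⁻¹⁰ A = 376 pA

376 pA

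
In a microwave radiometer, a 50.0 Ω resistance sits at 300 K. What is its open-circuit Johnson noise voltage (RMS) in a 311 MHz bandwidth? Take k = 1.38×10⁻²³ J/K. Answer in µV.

16.0 µV

V_n = √(4kTRB)
4kTRB = 4 × 1.38×10⁻²³ × 300 × 5.00×10¹ × 3.11×10⁸ = 2.58×10⁻¹⁰ V²
V_n = √(2.58×10⁻¹⁰) = 1.60×10⁻⁵ V = 16.0 µV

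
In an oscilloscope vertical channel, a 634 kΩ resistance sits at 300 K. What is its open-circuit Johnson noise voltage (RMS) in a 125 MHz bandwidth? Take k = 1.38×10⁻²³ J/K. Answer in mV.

1.15 mV

V_n = √(4kTRB)
4kTRB = 4 × 1.38×10⁻²³ × 300 × 6.34×10⁵ × 1.25×10⁸ = 1.31×10⁻⁶ V²
V_n = √(1.31×10⁻⁶) = 1.15×10⁻³ V = 1.15 mV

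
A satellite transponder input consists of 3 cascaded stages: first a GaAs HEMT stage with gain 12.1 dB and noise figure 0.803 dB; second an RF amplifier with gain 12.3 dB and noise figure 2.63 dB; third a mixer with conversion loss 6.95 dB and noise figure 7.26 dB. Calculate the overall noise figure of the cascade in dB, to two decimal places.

Convert to linear (a loss of L dB is a gain of −L dB): F_i = 10^(NF_i/10), G_i = 10^(G_i,dB/10)
  Stage 1: F_1 = 10^(0.803/10) = 1.203, G_1 = 10^(12.1/10) = 16.22
  Stage 2: F_2 = 10^(2.63/10) = 1.832, G_2 = 10^(12.3/10) = 16.98
  Stage 3: F_3 = 10^(7.26/10) = 5.321, G_3 = 10^(−6.95/10) = 0.2018
Friis cascade:
  F = 1.203 + (1.832 − 1)/16.22 + (5.321 − 1)/275.4 = 1.270
NF = 10 log₁₀(1.270) = 1.04 dB

1.04 dB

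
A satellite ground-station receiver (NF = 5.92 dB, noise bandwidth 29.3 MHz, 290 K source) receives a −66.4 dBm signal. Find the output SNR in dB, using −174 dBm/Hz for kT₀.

Noise floor: N = −174 + 10 log₁₀(B) + NF
10 log₁₀(2.93×10⁷) = 74.67 dB
N = −174 + 74.67 + 5.92 = −93.41 dBm
SNR = P_sig − N = −66.4 − (−93.41) = 27.01 dB → 27.0 dB

27.0 dB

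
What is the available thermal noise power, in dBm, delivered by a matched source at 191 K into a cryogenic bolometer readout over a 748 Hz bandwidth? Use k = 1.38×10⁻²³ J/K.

P_n = kTB = 1.38×10⁻²³ × 191 × 7.48×10² = 1.97×10⁻¹⁸ W
In dBm: 10 log₁₀(1.97×10⁻¹⁸ / 10⁻³) = −147.1 dBm

−147.1 dBm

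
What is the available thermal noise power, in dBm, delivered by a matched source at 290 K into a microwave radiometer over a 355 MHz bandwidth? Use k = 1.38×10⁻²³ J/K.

−88.5 dBm

P_n = kTB = 1.38×10⁻²³ × 290 × 3.55×10⁸ = 1.42×10⁻¹² W
In dBm: 10 log₁₀(1.42×10⁻¹² / 10⁻³) = −88.5 dBm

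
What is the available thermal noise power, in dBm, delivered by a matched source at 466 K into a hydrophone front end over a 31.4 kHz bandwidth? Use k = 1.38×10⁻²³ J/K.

P_n = kTB = 1.38×10⁻²³ × 466 × 3.14×10⁴ = 2.02×10⁻¹⁶ W
In dBm: 10 log₁₀(2.02×10⁻¹⁶ / 10⁻³) = −126.9 dBm

−126.9 dBm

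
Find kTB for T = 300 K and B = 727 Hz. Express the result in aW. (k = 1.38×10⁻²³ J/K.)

3.01 aW

P_n = kTB = 1.38×10⁻²³ × 300 × 7.27×10² = 3.01×10⁻¹⁸ W = 3.01 aW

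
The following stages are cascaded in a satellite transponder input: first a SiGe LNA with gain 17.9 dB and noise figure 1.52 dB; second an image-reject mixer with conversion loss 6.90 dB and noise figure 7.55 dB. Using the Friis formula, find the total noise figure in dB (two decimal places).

Convert to linear (a loss of L dB is a gain of −L dB): F_i = 10^(NF_i/10), G_i = 10^(G_i,dB/10)
  Stage 1: F_1 = 10^(1.52/10) = 1.419, G_1 = 10^(17.9/10) = 61.66
  Stage 2: F_2 = 10^(7.55/10) = 5.689, G_2 = 10^(−6.90/10) = 0.2042
Friis cascade:
  F = 1.419 + (5.689 − 1)/61.66 = 1.495
NF = 10 log₁₀(1.495) = 1.75 dB

1.75 dB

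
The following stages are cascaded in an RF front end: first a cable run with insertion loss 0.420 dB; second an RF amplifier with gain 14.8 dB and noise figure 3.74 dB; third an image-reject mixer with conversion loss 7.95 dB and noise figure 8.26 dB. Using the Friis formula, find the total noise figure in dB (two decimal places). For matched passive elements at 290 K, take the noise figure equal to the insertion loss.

Convert to linear (a loss of L dB is a gain of −L dB): F_i = 10^(NF_i/10), G_i = 10^(G_i,dB/10)
  Stage 1: F_1 = 10^(0.420/10) = 1.102, G_1 = 10^(−0.420/10) = 0.9078
  Stage 2: F_2 = 10^(3.74/10) = 2.366, G_2 = 10^(14.8/10) = 30.20
  Stage 3: F_3 = 10^(8.26/10) = 6.699, G_3 = 10^(−7.95/10) = 0.1603
Friis cascade:
  F = 1.102 + (2.366 − 1)/0.9078 + (6.699 − 1)/27.42 = 2.814
NF = 10 log₁₀(2.814) = 4.49 dB

4.49 dB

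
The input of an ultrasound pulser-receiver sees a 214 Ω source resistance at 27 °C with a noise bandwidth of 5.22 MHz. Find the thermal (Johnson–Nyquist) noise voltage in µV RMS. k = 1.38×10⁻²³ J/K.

4.30 µV

T = 27 °C + 273.15 = 300.15 K
V_n = √(4kTRB)
4kTRB = 4 × 1.38×10⁻²³ × 300.15 × 2.14×10² × 5.22×10⁶ = 1.85×10⁻¹¹ V²
V_n = √(1.85×10⁻¹¹) = 4.30×10⁻⁶ V = 4.30 µV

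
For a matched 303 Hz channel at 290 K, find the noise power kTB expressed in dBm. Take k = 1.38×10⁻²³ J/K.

P_n = kTB = 1.38×10⁻²³ × 290 × 3.03×10² = 1.21×10⁻¹⁸ W
In dBm: 10 log₁₀(1.21×10⁻¹⁸ / 10⁻³) = −149.2 dBm

−149.2 dBm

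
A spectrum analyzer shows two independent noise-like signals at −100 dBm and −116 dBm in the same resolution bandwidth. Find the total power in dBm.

Convert to linear, add, convert back:
P₁ = 1.00×10⁻¹³ W, P₂ = 2.51×10⁻¹⁵ W
P_tot = 1.03×10⁻¹³ W → 10 log₁₀(P_tot / 10⁻³) = −99.9 dBm

−99.9 dBm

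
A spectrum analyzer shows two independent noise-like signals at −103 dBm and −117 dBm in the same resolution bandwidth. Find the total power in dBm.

Convert to linear, add, convert back:
P₁ = 5.01×10⁻¹⁴ W, P₂ = 2.00×10⁻¹⁵ W
P_tot = 5.21×10⁻¹⁴ W → 10 log₁₀(P_tot / 10⁻³) = −102.8 dBm

−102.8 dBm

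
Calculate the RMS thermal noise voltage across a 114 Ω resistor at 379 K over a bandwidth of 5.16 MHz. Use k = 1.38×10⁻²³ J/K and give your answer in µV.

3.51 µV

V_n = √(4kTRB)
4kTRB = 4 × 1.38×10⁻²³ × 379 × 1.14×10² × 5.16×10⁶ = 1.23×10⁻¹¹ V²
V_n = √(1.23×10⁻¹¹) = 3.51×10⁻⁶ V = 3.51 µV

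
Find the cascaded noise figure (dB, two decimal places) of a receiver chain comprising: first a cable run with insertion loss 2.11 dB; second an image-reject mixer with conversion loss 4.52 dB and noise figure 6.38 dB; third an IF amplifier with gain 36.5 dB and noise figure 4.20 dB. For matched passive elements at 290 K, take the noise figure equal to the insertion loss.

Convert to linear (a loss of L dB is a gain of −L dB): F_i = 10^(NF_i/10), G_i = 10^(G_i,dB/10)
  Stage 1: F_1 = 10^(2.11/10) = 1.626, G_1 = 10^(−2.11/10) = 0.6152
  Stage 2: F_2 = 10^(6.38/10) = 4.345, G_2 = 10^(−4.52/10) = 0.3532
  Stage 3: F_3 = 10^(4.20/10) = 2.630, G_3 = 10^(36.5/10) = 4467
Friis cascade:
  F = 1.626 + (4.345 − 1)/0.6152 + (2.630 − 1)/0.2173 = 14.57
NF = 10 log₁₀(14.57) = 11.63 dB

11.63 dB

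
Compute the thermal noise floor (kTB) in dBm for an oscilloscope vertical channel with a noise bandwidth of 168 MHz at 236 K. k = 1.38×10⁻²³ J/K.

−92.6 dBm

P_n = kTB = 1.38×10⁻²³ × 236 × 1.68×10⁸ = 5.47×10⁻¹³ W
In dBm: 10 log₁₀(5.47×10⁻¹³ / 10⁻³) = −92.6 dBm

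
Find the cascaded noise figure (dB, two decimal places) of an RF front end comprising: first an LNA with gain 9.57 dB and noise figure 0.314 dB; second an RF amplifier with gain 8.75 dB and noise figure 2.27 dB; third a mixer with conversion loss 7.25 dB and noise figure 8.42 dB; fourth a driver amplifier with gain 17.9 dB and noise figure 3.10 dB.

Convert to linear (a loss of L dB is a gain of −L dB): F_i = 10^(NF_i/10), G_i = 10^(G_i,dB/10)
  Stage 1: F_1 = 10^(0.314/10) = 1.075, G_1 = 10^(9.57/10) = 9.057
  Stage 2: F_2 = 10^(2.27/10) = 1.687, G_2 = 10^(8.75/10) = 7.499
  Stage 3: F_3 = 10^(8.42/10) = 6.950, G_3 = 10^(−7.25/10) = 0.1884
  Stage 4: F_4 = 10^(3.10/10) = 2.042, G_4 = 10^(17.9/10) = 61.66
Friis cascade:
  F = 1.075 + (1.687 − 1)/9.057 + (6.950 − 1)/67.92 + (2.042 − 1)/12.79 = 1.320
NF = 10 log₁₀(1.320) = 1.21 dB

1.21 dB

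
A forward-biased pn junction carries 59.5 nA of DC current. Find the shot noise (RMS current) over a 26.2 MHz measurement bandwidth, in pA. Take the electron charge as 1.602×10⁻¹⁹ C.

707 pA

I_n = √(2qI·B)
2qI·B = 2 × 1.602×10⁻¹⁹ × 5.95×10⁻⁸ × 2.62×10⁷ = 4.99×10⁻¹⁹ A²
I_n = √(4.99×10⁻¹⁹) = 7.07×10⁻¹⁰ A = 707 pA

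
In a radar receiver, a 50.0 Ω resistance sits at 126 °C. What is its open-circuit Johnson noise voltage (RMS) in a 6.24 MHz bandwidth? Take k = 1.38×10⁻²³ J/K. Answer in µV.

T = 126 °C + 273.15 = 399.15 K
V_n = √(4kTRB)
4kTRB = 4 × 1.38×10⁻²³ × 399.15 × 5.00×10¹ × 6.24×10⁶ = 6.87×10⁻¹² V²
V_n = √(6.87×10⁻¹²) = 2.62×10⁻⁶ V = 2.62 µV

2.62 µV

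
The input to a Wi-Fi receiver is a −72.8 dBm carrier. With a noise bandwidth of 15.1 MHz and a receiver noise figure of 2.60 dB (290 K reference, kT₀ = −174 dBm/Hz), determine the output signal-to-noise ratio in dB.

Noise floor: N = −174 + 10 log₁₀(B) + NF
10 log₁₀(1.51×10⁷) = 71.79 dB
N = −174 + 71.79 + 2.60 = −99.61 dBm
SNR = P_sig − N = −72.8 − (−99.61) = 26.81 dB → 26.8 dB

26.8 dB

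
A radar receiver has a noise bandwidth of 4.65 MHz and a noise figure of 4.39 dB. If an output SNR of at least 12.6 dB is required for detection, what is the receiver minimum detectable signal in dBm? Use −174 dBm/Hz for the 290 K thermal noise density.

−90.3 dBm

Sensitivity = −174 + 10 log₁₀(B) + NF + SNR_min
= −174 + 66.67 + 4.39 + 12.6
= −90.34 dBm → −90.3 dBm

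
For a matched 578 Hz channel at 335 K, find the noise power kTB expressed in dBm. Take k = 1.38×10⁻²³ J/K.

P_n = kTB = 1.38×10⁻²³ × 335 × 5.78×10² = 2.67×10⁻¹⁸ W
In dBm: 10 log₁₀(2.67×10⁻¹⁸ / 10⁻³) = −145.7 dBm

−145.7 dBm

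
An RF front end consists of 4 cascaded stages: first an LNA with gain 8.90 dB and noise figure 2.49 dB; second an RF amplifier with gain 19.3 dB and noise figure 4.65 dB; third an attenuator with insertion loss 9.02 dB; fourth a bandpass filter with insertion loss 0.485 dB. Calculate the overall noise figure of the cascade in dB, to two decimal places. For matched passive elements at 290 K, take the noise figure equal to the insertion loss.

Convert to linear (a loss of L dB is a gain of −L dB): F_i = 10^(NF_i/10), G_i = 10^(G_i,dB/10)
  Stage 1: F_1 = 10^(2.49/10) = 1.774, G_1 = 10^(8.90/10) = 7.762
  Stage 2: F_2 = 10^(4.65/10) = 2.917, G_2 = 10^(19.3/10) = 85.11
  Stage 3: F_3 = 10^(9.02/10) = 7.980, G_3 = 10^(−9.02/10) = 0.1253
  Stage 4: F_4 = 10^(0.485/10) = 1.118, G_4 = 10^(−0.485/10) = 0.8943
Friis cascade:
  F = 1.774 + (2.917 − 1)/7.762 + (7.980 − 1)/660.7 + (1.118 − 1)/82.79 = 2.033
NF = 10 log₁₀(2.033) = 3.08 dB

3.08 dB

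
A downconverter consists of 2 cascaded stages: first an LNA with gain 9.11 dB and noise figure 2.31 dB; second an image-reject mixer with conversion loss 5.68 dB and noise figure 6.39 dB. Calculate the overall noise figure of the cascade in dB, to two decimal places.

Convert to linear (a loss of L dB is a gain of −L dB): F_i = 10^(NF_i/10), G_i = 10^(G_i,dB/10)
  Stage 1: F_1 = 10^(2.31/10) = 1.702, G_1 = 10^(9.11/10) = 8.147
  Stage 2: F_2 = 10^(6.39/10) = 4.355, G_2 = 10^(−5.68/10) = 0.2704
Friis cascade:
  F = 1.702 + (4.355 − 1)/8.147 = 2.114
NF = 10 log₁₀(2.114) = 3.25 dB

3.25 dB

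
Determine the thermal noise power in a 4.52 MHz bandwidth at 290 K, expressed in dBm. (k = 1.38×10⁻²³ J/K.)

P_n = kTB = 1.38×10⁻²³ × 290 × 4.52×10⁶ = 1.81×10⁻¹⁴ W
In dBm: 10 log₁₀(1.81×10⁻¹⁴ / 10⁻³) = −107.4 dBm

−107.4 dBm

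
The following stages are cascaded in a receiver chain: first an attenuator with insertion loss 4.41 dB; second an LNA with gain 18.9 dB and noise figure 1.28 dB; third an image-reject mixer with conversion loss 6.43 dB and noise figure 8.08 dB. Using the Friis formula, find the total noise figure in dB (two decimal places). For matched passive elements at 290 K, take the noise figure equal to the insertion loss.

Convert to linear (a loss of L dB is a gain of −L dB): F_i = 10^(NF_i/10), G_i = 10^(G_i,dB/10)
  Stage 1: F_1 = 10^(4.41/10) = 2.761, G_1 = 10^(−4.41/10) = 0.3622
  Stage 2: F_2 = 10^(1.28/10) = 1.343, G_2 = 10^(18.9/10) = 77.62
  Stage 3: F_3 = 10^(8.08/10) = 6.427, G_3 = 10^(−6.43/10) = 0.2275
Friis cascade:
  F = 2.761 + (1.343 − 1)/0.3622 + (6.427 − 1)/28.12 = 3.900
NF = 10 log₁₀(3.900) = 5.91 dB

5.91 dB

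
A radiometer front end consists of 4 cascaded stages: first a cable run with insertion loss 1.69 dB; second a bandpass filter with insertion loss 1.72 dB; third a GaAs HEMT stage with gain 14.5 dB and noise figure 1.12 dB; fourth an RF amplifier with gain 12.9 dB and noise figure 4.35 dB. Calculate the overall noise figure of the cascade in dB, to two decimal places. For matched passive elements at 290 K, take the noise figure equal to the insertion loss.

4.73 dB

Convert to linear (a loss of L dB is a gain of −L dB): F_i = 10^(NF_i/10), G_i = 10^(G_i,dB/10)
  Stage 1: F_1 = 10^(1.69/10) = 1.476, G_1 = 10^(−1.69/10) = 0.6776
  Stage 2: F_2 = 10^(1.72/10) = 1.486, G_2 = 10^(−1.72/10) = 0.6730
  Stage 3: F_3 = 10^(1.12/10) = 1.294, G_3 = 10^(14.5/10) = 28.18
  Stage 4: F_4 = 10^(4.35/10) = 2.723, G_4 = 10^(12.9/10) = 19.50
Friis cascade:
  F = 1.476 + (1.486 − 1)/0.6776 + (1.294 − 1)/0.4560 + (2.723 − 1)/12.85 = 2.972
NF = 10 log₁₀(2.972) = 4.73 dB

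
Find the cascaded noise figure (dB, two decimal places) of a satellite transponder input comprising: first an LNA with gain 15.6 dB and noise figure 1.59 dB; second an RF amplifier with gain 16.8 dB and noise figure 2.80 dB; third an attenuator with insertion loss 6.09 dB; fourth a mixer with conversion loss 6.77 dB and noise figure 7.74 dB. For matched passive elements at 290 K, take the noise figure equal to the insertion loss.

1.70 dB

Convert to linear (a loss of L dB is a gain of −L dB): F_i = 10^(NF_i/10), G_i = 10^(G_i,dB/10)
  Stage 1: F_1 = 10^(1.59/10) = 1.442, G_1 = 10^(15.6/10) = 36.31
  Stage 2: F_2 = 10^(2.80/10) = 1.905, G_2 = 10^(16.8/10) = 47.86
  Stage 3: F_3 = 10^(6.09/10) = 4.064, G_3 = 10^(−6.09/10) = 0.2460
  Stage 4: F_4 = 10^(7.74/10) = 5.943, G_4 = 10^(−6.77/10) = 0.2104
Friis cascade:
  F = 1.442 + (1.905 − 1)/36.31 + (4.064 − 1)/1738 + (5.943 − 1)/427.6 = 1.480
NF = 10 log₁₀(1.480) = 1.70 dB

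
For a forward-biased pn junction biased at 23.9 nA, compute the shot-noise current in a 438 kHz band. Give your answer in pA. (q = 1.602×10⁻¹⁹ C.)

I_n = √(2qI·B)
2qI·B = 2 × 1.602×10⁻¹⁹ × 2.39×10⁻⁸ × 4.38×10⁵ = 3.35×10⁻²¹ A²
I_n = √(3.35×10⁻²¹) = 5.79×10⁻¹¹ A = 57.9 pA

57.9 pA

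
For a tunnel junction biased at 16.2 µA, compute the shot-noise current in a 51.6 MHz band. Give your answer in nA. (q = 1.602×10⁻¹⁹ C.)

16.4 nA

I_n = √(2qI·B)
2qI·B = 2 × 1.602×10⁻¹⁹ × 1.62×10⁻⁵ × 5.16×10⁷ = 2.68×10⁻¹⁶ A²
I_n = √(2.68×10⁻¹⁶) = 1.64×10⁻⁸ A = 16.4 nA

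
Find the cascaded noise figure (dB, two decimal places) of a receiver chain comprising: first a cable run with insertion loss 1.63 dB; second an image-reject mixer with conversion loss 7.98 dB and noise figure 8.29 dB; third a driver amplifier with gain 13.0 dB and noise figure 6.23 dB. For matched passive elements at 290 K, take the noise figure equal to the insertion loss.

15.92 dB

Convert to linear (a loss of L dB is a gain of −L dB): F_i = 10^(NF_i/10), G_i = 10^(G_i,dB/10)
  Stage 1: F_1 = 10^(1.63/10) = 1.455, G_1 = 10^(−1.63/10) = 0.6871
  Stage 2: F_2 = 10^(8.29/10) = 6.745, G_2 = 10^(−7.98/10) = 0.1592
  Stage 3: F_3 = 10^(6.23/10) = 4.198, G_3 = 10^(13.0/10) = 19.95
Friis cascade:
  F = 1.455 + (6.745 − 1)/0.6871 + (4.198 − 1)/0.1094 = 39.05
NF = 10 log₁₀(39.05) = 15.92 dB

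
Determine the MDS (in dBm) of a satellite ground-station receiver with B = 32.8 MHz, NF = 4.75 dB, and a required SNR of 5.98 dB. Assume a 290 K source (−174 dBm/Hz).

−88.1 dBm

Sensitivity = −174 + 10 log₁₀(B) + NF + SNR_min
= −174 + 75.16 + 4.75 + 5.98
= −88.11 dBm → −88.1 dBm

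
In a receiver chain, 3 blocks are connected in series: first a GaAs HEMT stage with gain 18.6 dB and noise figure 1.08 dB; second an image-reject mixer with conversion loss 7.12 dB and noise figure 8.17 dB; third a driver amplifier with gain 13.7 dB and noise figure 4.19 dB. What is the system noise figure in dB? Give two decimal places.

Convert to linear (a loss of L dB is a gain of −L dB): F_i = 10^(NF_i/10), G_i = 10^(G_i,dB/10)
  Stage 1: F_1 = 10^(1.08/10) = 1.282, G_1 = 10^(18.6/10) = 72.44
  Stage 2: F_2 = 10^(8.17/10) = 6.561, G_2 = 10^(−7.12/10) = 0.1941
  Stage 3: F_3 = 10^(4.19/10) = 2.624, G_3 = 10^(13.7/10) = 23.44
Friis cascade:
  F = 1.282 + (6.561 − 1)/72.44 + (2.624 − 1)/14.06 = 1.475
NF = 10 log₁₀(1.475) = 1.69 dB

1.69 dB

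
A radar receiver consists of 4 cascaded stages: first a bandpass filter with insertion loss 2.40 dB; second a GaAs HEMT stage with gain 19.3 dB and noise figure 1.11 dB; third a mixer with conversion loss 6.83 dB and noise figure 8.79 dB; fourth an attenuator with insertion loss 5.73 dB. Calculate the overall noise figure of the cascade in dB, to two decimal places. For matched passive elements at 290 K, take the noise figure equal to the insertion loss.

Convert to linear (a loss of L dB is a gain of −L dB): F_i = 10^(NF_i/10), G_i = 10^(G_i,dB/10)
  Stage 1: F_1 = 10^(2.40/10) = 1.738, G_1 = 10^(−2.40/10) = 0.5754
  Stage 2: F_2 = 10^(1.11/10) = 1.291, G_2 = 10^(19.3/10) = 85.11
  Stage 3: F_3 = 10^(8.79/10) = 7.568, G_3 = 10^(−6.83/10) = 0.2075
  Stage 4: F_4 = 10^(5.73/10) = 3.741, G_4 = 10^(−5.73/10) = 0.2673
Friis cascade:
  F = 1.738 + (1.291 − 1)/0.5754 + (7.568 − 1)/48.98 + (3.741 − 1)/10.16 = 2.648
NF = 10 log₁₀(2.648) = 4.23 dB

4.23 dB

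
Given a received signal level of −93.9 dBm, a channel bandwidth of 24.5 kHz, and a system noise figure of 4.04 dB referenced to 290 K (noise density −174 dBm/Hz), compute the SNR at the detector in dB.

Noise floor: N = −174 + 10 log₁₀(B) + NF
10 log₁₀(2.45×10⁴) = 43.89 dB
N = −174 + 43.89 + 4.04 = −126.07 dBm
SNR = P_sig − N = −93.9 − (−126.07) = 32.17 dB → 32.2 dB

32.2 dB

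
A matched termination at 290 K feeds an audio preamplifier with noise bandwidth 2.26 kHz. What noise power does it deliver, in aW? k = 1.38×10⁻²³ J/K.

P_n = kTB = 1.38×10⁻²³ × 290 × 2.26×10³ = 9.04×10⁻¹⁸ W = 9.04 aW

9.04 aW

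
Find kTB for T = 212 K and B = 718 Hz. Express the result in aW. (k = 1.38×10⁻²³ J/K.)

2.10 aW

P_n = kTB = 1.38×10⁻²³ × 212 × 7.18×10² = 2.10×10⁻¹⁸ W = 2.10 aW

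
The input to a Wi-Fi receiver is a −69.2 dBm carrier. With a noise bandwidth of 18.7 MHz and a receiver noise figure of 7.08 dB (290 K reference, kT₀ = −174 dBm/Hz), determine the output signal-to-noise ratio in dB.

25.0 dB

Noise floor: N = −174 + 10 log₁₀(B) + NF
10 log₁₀(1.87×10⁷) = 72.72 dB
N = −174 + 72.72 + 7.08 = −94.20 dBm
SNR = P_sig − N = −69.2 − (−94.20) = 25.00 dB → 25.0 dB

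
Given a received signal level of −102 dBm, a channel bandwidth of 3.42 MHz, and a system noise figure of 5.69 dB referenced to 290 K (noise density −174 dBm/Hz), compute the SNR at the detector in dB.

1.0 dB

Noise floor: N = −174 + 10 log₁₀(B) + NF
10 log₁₀(3.42×10⁶) = 65.34 dB
N = −174 + 65.34 + 5.69 = −102.97 dBm
SNR = P_sig − N = −102 − (−102.97) = 0.97 dB → 1.0 dB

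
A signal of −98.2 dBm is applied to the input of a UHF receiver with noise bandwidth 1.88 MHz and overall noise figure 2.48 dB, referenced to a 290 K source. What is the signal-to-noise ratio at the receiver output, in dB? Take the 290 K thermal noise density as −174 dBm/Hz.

Noise floor: N = −174 + 10 log₁₀(B) + NF
10 log₁₀(1.88×10⁶) = 62.74 dB
N = −174 + 62.74 + 2.48 = −108.78 dBm
SNR = P_sig − N = −98.2 − (−108.78) = 10.58 dB → 10.6 dB

10.6 dB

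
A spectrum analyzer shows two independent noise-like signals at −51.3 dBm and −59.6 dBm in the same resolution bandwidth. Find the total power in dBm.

−50.7 dBm

Convert to linear, add, convert back:
P₁ = 7.41×10⁻⁹ W, P₂ = 1.10×10⁻⁹ W
P_tot = 8.51×10⁻⁹ W → 10 log₁₀(P_tot / 10⁻³) = −50.7 dBm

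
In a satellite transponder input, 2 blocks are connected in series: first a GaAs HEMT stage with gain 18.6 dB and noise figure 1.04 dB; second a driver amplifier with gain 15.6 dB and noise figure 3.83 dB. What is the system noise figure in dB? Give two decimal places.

1.11 dB

Convert to linear (a loss of L dB is a gain of −L dB): F_i = 10^(NF_i/10), G_i = 10^(G_i,dB/10)
  Stage 1: F_1 = 10^(1.04/10) = 1.271, G_1 = 10^(18.6/10) = 72.44
  Stage 2: F_2 = 10^(3.83/10) = 2.415, G_2 = 10^(15.6/10) = 36.31
Friis cascade:
  F = 1.271 + (2.415 − 1)/72.44 = 1.290
NF = 10 log₁₀(1.290) = 1.11 dB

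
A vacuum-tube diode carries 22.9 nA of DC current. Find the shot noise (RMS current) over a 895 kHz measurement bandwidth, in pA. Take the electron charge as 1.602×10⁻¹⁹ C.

I_n = √(2qI·B)
2qI·B = 2 × 1.602×10⁻¹⁹ × 2.29×10⁻⁸ × 8.95×10⁵ = 6.57×10⁻²¹ A²
I_n = √(6.57×10⁻²¹) = 8.10×10⁻¹¹ A = 81.0 pA

81.0 pA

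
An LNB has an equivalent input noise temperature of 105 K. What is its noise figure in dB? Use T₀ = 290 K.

F = 1 + T_e/T₀ = 1 + 105/290 = 1.36207
NF = 10 log₁₀(1.36207) = 1.34 dB

1.34 dB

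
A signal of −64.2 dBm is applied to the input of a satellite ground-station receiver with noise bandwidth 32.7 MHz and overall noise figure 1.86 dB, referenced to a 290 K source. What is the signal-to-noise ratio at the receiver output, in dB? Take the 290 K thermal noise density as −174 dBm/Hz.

Noise floor: N = −174 + 10 log₁₀(B) + NF
10 log₁₀(3.27×10⁷) = 75.15 dB
N = −174 + 75.15 + 1.86 = −96.99 dBm
SNR = P_sig − N = −64.2 − (−96.99) = 32.79 dB → 32.8 dB

32.8 dB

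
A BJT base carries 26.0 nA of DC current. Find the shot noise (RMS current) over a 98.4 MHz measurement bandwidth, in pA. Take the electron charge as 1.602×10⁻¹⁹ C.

905 pA

I_n = √(2qI·B)
2qI·B = 2 × 1.602×10⁻¹⁹ × 2.60×10⁻⁸ × 9.84×10⁷ = 8.20×10⁻¹⁹ A²
I_n = √(8.20×10⁻¹⁹) = 9.05×10⁻¹⁰ A = 905 pA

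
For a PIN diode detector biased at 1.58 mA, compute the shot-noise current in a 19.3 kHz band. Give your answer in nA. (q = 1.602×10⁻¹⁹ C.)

I_n = √(2qI·B)
2qI·B = 2 × 1.602×10⁻¹⁹ × 1.58×10⁻³ × 1.93×10⁴ = 9.77×10⁻¹⁸ A²
I_n = √(9.77×10⁻¹⁸) = 3.13×10⁻⁹ A = 3.13 nA

3.13 nA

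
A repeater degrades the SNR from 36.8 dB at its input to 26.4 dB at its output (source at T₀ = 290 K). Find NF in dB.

NF (dB) = SNR_in(dB) − SNR_out(dB) when the source is at T₀
NF = 36.8 − 26.4 = 10.4 dB

10.4 dB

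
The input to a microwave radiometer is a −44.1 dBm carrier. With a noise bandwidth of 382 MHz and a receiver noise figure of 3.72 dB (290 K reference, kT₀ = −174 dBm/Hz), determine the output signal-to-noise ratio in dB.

Noise floor: N = −174 + 10 log₁₀(B) + NF
10 log₁₀(3.82×10⁸) = 85.82 dB
N = −174 + 85.82 + 3.72 = −84.46 dBm
SNR = P_sig − N = −44.1 − (−84.46) = 40.36 dB → 40.4 dB

40.4 dB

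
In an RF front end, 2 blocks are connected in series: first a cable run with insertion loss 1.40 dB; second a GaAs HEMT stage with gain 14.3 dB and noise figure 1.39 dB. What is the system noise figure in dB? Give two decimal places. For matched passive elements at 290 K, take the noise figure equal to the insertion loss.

Convert to linear (a loss of L dB is a gain of −L dB): F_i = 10^(NF_i/10), G_i = 10^(G_i,dB/10)
  Stage 1: F_1 = 10^(1.40/10) = 1.380, G_1 = 10^(−1.40/10) = 0.7244
  Stage 2: F_2 = 10^(1.39/10) = 1.377, G_2 = 10^(14.3/10) = 26.92
Friis cascade:
  F = 1.380 + (1.377 − 1)/0.7244 = 1.901
NF = 10 log₁₀(1.901) = 2.79 dB

2.79 dB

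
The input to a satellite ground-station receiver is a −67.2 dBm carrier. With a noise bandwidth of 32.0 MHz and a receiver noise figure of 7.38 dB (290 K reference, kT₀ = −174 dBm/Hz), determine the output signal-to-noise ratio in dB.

24.4 dB

Noise floor: N = −174 + 10 log₁₀(B) + NF
10 log₁₀(3.20×10⁷) = 75.05 dB
N = −174 + 75.05 + 7.38 = −91.57 dBm
SNR = P_sig − N = −67.2 − (−91.57) = 24.37 dB → 24.4 dB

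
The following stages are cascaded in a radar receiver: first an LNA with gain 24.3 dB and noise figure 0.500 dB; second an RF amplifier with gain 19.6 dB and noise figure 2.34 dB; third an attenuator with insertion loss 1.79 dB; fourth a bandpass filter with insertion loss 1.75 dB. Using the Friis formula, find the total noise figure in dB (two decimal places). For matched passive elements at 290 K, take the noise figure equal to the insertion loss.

0.51 dB

Convert to linear (a loss of L dB is a gain of −L dB): F_i = 10^(NF_i/10), G_i = 10^(G_i,dB/10)
  Stage 1: F_1 = 10^(0.500/10) = 1.122, G_1 = 10^(24.3/10) = 269.2
  Stage 2: F_2 = 10^(2.34/10) = 1.714, G_2 = 10^(19.6/10) = 91.20
  Stage 3: F_3 = 10^(1.79/10) = 1.510, G_3 = 10^(−1.79/10) = 0.6622
  Stage 4: F_4 = 10^(1.75/10) = 1.496, G_4 = 10^(−1.75/10) = 0.6683
Friis cascade:
  F = 1.122 + (1.714 − 1)/269.2 + (1.510 − 1)/2.455×10⁴ + (1.496 − 1)/1.626×10⁴ = 1.125
NF = 10 log₁₀(1.125) = 0.51 dB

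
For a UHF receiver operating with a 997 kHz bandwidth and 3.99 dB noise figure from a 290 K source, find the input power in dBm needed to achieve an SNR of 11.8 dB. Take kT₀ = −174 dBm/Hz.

−98.2 dBm

Sensitivity = −174 + 10 log₁₀(B) + NF + SNR_min
= −174 + 59.99 + 3.99 + 11.8
= −98.22 dBm → −98.2 dBm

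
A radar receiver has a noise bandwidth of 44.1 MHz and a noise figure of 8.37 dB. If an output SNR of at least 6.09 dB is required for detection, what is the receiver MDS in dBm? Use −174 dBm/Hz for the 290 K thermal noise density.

−83.1 dBm

Sensitivity = −174 + 10 log₁₀(B) + NF + SNR_min
= −174 + 76.44 + 8.37 + 6.09
= −83.10 dBm → −83.1 dBm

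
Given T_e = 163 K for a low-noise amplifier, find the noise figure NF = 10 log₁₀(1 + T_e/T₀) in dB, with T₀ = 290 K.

1.94 dB

F = 1 + T_e/T₀ = 1 + 163/290 = 1.56207
NF = 10 log₁₀(1.56207) = 1.94 dB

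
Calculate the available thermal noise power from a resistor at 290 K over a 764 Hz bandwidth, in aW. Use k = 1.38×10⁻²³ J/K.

P_n = kTB = 1.38×10⁻²³ × 290 × 7.64×10² = 3.06×10⁻¹⁸ W = 3.06 aW

3.06 aW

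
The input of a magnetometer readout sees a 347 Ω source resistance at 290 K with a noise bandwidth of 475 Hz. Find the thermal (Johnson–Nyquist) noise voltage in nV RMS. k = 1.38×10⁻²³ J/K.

51.4 nV

V_n = √(4kTRB)
4kTRB = 4 × 1.38×10⁻²³ × 290 × 3.47×10² × 4.75×10² = 2.64×10⁻¹⁵ V²
V_n = √(2.64×10⁻¹⁵) = 5.14×10⁻⁸ V = 51.4 nV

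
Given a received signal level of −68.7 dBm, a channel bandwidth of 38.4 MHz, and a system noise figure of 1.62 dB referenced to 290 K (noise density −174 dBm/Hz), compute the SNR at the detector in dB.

Noise floor: N = −174 + 10 log₁₀(B) + NF
10 log₁₀(3.84×10⁷) = 75.84 dB
N = −174 + 75.84 + 1.62 = −96.54 dBm
SNR = P_sig − N = −68.7 − (−96.54) = 27.84 dB → 27.8 dB

27.8 dB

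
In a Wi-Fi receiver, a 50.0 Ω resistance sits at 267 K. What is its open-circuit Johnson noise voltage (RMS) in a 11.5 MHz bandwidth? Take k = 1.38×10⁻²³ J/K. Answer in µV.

V_n = √(4kTRB)
4kTRB = 4 × 1.38×10⁻²³ × 267 × 5.00×10¹ × 1.15×10⁷ = 8.47×10⁻¹² V²
V_n = √(8.47×10⁻¹²) = 2.91×10⁻⁶ V = 2.91 µV

2.91 µV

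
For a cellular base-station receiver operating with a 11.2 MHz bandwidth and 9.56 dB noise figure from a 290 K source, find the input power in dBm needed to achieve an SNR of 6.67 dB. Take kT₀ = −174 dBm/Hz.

Sensitivity = −174 + 10 log₁₀(B) + NF + SNR_min
= −174 + 70.49 + 9.56 + 6.67
= −87.28 dBm → −87.3 dBm

−87.3 dBm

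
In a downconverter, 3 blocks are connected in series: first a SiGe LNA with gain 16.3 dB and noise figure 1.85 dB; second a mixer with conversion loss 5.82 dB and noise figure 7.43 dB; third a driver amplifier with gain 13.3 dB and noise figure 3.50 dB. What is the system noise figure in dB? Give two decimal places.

2.43 dB

Convert to linear (a loss of L dB is a gain of −L dB): F_i = 10^(NF_i/10), G_i = 10^(G_i,dB/10)
  Stage 1: F_1 = 10^(1.85/10) = 1.531, G_1 = 10^(16.3/10) = 42.66
  Stage 2: F_2 = 10^(7.43/10) = 5.534, G_2 = 10^(−5.82/10) = 0.2618
  Stage 3: F_3 = 10^(3.50/10) = 2.239, G_3 = 10^(13.3/10) = 21.38
Friis cascade:
  F = 1.531 + (5.534 − 1)/42.66 + (2.239 − 1)/11.17 = 1.748
NF = 10 log₁₀(1.748) = 2.43 dB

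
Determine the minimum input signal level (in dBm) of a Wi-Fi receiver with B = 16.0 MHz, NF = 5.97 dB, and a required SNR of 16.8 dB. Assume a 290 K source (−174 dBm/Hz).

−79.2 dBm

Sensitivity = −174 + 10 log₁₀(B) + NF + SNR_min
= −174 + 72.04 + 5.97 + 16.8
= −79.19 dBm → −79.2 dBm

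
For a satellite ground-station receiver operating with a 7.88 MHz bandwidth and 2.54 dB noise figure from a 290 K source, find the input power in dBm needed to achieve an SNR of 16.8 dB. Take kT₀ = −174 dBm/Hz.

Sensitivity = −174 + 10 log₁₀(B) + NF + SNR_min
= −174 + 68.97 + 2.54 + 16.8
= −85.69 dBm → −85.7 dBm

−85.7 dBm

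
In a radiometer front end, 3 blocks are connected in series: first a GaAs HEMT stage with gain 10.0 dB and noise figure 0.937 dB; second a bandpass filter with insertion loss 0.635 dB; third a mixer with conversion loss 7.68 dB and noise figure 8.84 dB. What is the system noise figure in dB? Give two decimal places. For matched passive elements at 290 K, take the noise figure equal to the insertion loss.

Convert to linear (a loss of L dB is a gain of −L dB): F_i = 10^(NF_i/10), G_i = 10^(G_i,dB/10)
  Stage 1: F_1 = 10^(0.937/10) = 1.241, G_1 = 10^(10.0/10) = 10.00
  Stage 2: F_2 = 10^(0.635/10) = 1.157, G_2 = 10^(−0.635/10) = 0.8640
  Stage 3: F_3 = 10^(8.84/10) = 7.656, G_3 = 10^(−7.68/10) = 0.1706
Friis cascade:
  F = 1.241 + (1.157 − 1)/10.00 + (7.656 − 1)/8.640 = 2.027
NF = 10 log₁₀(2.027) = 3.07 dB

3.07 dB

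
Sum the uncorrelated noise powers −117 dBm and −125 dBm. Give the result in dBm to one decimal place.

Convert to linear, add, convert back:
P₁ = 2.00×10⁻¹⁵ W, P₂ = 3.16×10⁻¹⁶ W
P_tot = 2.31×10⁻¹⁵ W → 10 log₁₀(P_tot / 10⁻³) = −116.4 dBm

−116.4 dBm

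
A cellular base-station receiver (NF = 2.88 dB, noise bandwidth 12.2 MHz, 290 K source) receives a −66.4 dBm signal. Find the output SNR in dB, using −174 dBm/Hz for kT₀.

Noise floor: N = −174 + 10 log₁₀(B) + NF
10 log₁₀(1.22×10⁷) = 70.86 dB
N = −174 + 70.86 + 2.88 = −100.26 dBm
SNR = P_sig − N = −66.4 − (−100.26) = 33.86 dB → 33.9 dB

33.9 dB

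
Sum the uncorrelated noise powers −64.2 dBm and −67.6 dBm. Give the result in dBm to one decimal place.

−62.6 dBm

Convert to linear, add, convert back:
P₁ = 3.80×10⁻¹⁰ W, P₂ = 1.74×10⁻¹⁰ W
P_tot = 5.54×10⁻¹⁰ W → 10 log₁₀(P_tot / 10⁻³) = −62.6 dBm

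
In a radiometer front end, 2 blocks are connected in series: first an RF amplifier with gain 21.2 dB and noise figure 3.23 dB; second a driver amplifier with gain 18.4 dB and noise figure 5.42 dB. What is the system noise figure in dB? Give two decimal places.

Convert to linear (a loss of L dB is a gain of −L dB): F_i = 10^(NF_i/10), G_i = 10^(G_i,dB/10)
  Stage 1: F_1 = 10^(3.23/10) = 2.104, G_1 = 10^(21.2/10) = 131.8
  Stage 2: F_2 = 10^(5.42/10) = 3.483, G_2 = 10^(18.4/10) = 69.18
Friis cascade:
  F = 2.104 + (3.483 − 1)/131.8 = 2.123
NF = 10 log₁₀(2.123) = 3.27 dB

3.27 dB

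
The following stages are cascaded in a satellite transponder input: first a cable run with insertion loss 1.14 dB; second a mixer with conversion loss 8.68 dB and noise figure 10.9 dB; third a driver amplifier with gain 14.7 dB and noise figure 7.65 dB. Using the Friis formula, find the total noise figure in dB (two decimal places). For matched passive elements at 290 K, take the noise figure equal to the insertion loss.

Convert to linear (a loss of L dB is a gain of −L dB): F_i = 10^(NF_i/10), G_i = 10^(G_i,dB/10)
  Stage 1: F_1 = 10^(1.14/10) = 1.300, G_1 = 10^(−1.14/10) = 0.7691
  Stage 2: F_2 = 10^(10.9/10) = 12.30, G_2 = 10^(−8.68/10) = 0.1355
  Stage 3: F_3 = 10^(7.65/10) = 5.821, G_3 = 10^(14.7/10) = 29.51
Friis cascade:
  F = 1.300 + (12.30 − 1)/0.7691 + (5.821 − 1)/0.1042 = 62.25
NF = 10 log₁₀(62.25) = 17.94 dB

17.94 dB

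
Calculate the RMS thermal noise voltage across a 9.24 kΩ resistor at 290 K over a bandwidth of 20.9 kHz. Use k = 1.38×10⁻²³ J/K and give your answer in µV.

V_n = √(4kTRB)
4kTRB = 4 × 1.38×10⁻²³ × 290 × 9.24×10³ × 2.09×10⁴ = 3.09×10⁻¹² V²
V_n = √(3.09×10⁻¹²) = 1.76×10⁻⁶ V = 1.76 µV

1.76 µV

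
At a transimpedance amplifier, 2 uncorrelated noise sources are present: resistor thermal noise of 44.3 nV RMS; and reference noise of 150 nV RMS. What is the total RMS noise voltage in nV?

Uncorrelated sources add in power (mean-square): V_tot = √(ΣV_i²)
V_tot = √[(4.43×10⁻⁸)² + (1.50×10⁻⁷)²] = 1.56×10⁻⁷ V = 156 nV

156 nV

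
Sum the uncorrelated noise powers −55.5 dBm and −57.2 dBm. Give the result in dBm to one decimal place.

−53.3 dBm

Convert to linear, add, convert back:
P₁ = 2.82×10⁻⁹ W, P₂ = 1.91×10⁻⁹ W
P_tot = 4.72×10⁻⁹ W → 10 log₁₀(P_tot / 10⁻³) = −53.3 dBm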